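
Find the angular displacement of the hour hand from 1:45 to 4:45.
The hour hand moves 0.5 degrees per minute.
Time elapsed: 4:45 - 1:45 = 180 minutes
Angular displacement: 180 x 0.5 = 90 degrees

Final answer: 90 degrees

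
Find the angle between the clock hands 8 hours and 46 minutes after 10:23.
First find the time 8 hours and 46 minutes after 10:23.
Total minutes: 10 x 60 + 23 + 8 x 60 + 46 = 1149.
1149 mod 720 = 429 minutes = 7:09.
Now compute the angle at 7:09:
Hour hand: 7 x 30 + 9 x 0.5 = 214.5 degrees
Minute hand: 9 x 6 = 54 degrees
Difference: |214.5 - 54| = 160.5 degrees
The angle is 160.5 degrees

Final answer: 160.5 degrees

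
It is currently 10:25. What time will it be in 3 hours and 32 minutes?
Starting time: 10:25
Adding 32 minutes to 25 minutes: 25 + 32 = 57 minutes
Adding 3 hours: 10 + 3 = 13 - 12 = 1
Final time: 1:57

Final answer: 1:57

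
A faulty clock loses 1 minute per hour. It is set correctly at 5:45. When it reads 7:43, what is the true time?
For every 60 true minutes, the faulty clock advances 59 minutes, so 1 faulty-clock minute corresponds to 60/59 true minutes.
From 5:45 to 7:43 on the faulty dial is 118 minutes.
True elapsed: 118 x 60/59 = 120 minutes = 2 hours.
True time: 5:45 + 2 hours = 7:45.

Final answer: 7:45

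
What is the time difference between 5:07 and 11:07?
From 5:07 to 11:07:
(11 x 60 + 7) - (5 x 60 + 7) = 667 - 307 = 360 minutes
= 6 hours

Final answer: 6 hours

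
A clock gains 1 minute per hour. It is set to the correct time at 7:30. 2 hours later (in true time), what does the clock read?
For every 60 true minutes, the faulty clock advances 60 + 1 = 61 minutes.
True elapsed: 2 hours = 120 minutes.
Faulty clock advances: 120 x 61/60 = 122 minutes (drift: 2 minutes ahead).
Shown time: 7:30 + 122 minutes = 9:32.

Final answer: 9:32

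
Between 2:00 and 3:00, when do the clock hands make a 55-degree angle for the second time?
At t minutes past 2:00, the hour hand is at 30 x 2 + 0.5t degrees and the minute hand is at 6t degrees.
The smaller angle between them is 55 degrees when |30H - 5.5t| = 55 or |30H - 5.5t| = 305.
With H = 2, solve 30 x 2 - 5.5t = +/- target for each target:
  t = (30 x 2 - 55) / 5.5 = 0.91
  t = (30 x 2 + 55) / 5.5 = 20.91
  t = (30 x 2 - 305) / 5.5 = -44.55 (outside (0, 60))
  t = (30 x 2 + 305) / 5.5 = 66.36 (outside (0, 60))
Valid solutions in (0, 60): {0.91, 20.91} minutes.
The second occurrence is t = 20.91 minutes.
The hands form a 55-degree angle at 20.91 minutes past 2:00.

Final answer: 20.91 minutes past 2:00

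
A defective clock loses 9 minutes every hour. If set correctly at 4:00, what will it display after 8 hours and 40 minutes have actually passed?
For every 60 true minutes, the faulty clock advances 60 - 9 = 51 minutes.
True elapsed: 8 hours and 40 minutes = 520 minutes.
Faulty clock advances: 520 x 51/60 = 442 minutes (drift: 78 minutes behind).
Shown time: 4:00 + 442 minutes = 11:22.

Final answer: 11:22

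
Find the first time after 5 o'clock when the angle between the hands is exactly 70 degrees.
At t minutes past 5:00, the hour hand is at 30 x 5 + 0.5t degrees and the minute hand is at 6t degrees.
The smaller angle between them is 70 degrees when |30H - 5.5t| = 70 or |30H - 5.5t| = 290.
With H = 5, solve 30 x 5 - 5.5t = +/- target for each target:
  t = (30 x 5 - 70) / 5.5 = 14.55
  t = (30 x 5 + 70) / 5.5 = 40
  t = (30 x 5 - 290) / 5.5 = -25.45 (outside (0, 60))
  t = (30 x 5 + 290) / 5.5 = 80 (outside (0, 60))
Valid solutions in (0, 60): {14.55, 40} minutes.
The first occurrence is t = 14.55 minutes.
The hands form a 70-degree angle at 14.55 minutes past 5:00.

Final answer: 14.55 minutes past 5:00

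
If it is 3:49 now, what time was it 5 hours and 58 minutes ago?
Starting time: 3:49 = 229 total minutes past 12:00
Subtracting: 5 hours and 58 minutes = 358 minutes
229 - 358 = -129 (negative, add 12 hours = 720) = 591 minutes
= 9 hours and 51 minutes past 12:00 = 9:51

Final answer: 9:51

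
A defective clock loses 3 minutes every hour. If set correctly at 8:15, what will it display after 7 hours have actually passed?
For every 60 true minutes, the faulty clock advances 60 - 3 = 57 minutes.
True elapsed: 7 hours = 420 minutes.
Faulty clock advances: 420 x 57/60 = 399 minutes (drift: 21 minutes behind).
Shown time: 8:15 + 399 minutes = 2:54.

Final answer: 2:54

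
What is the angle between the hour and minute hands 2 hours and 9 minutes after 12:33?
First find the time 2 hours and 9 minutes after 12:33.
Total minutes: 12 x 60 + 33 + 2 x 60 + 9 = 882.
882 mod 720 = 162 minutes = 2:42.
Now compute the angle at 2:42:
Hour hand: 2 x 30 + 42 x 0.5 = 81 degrees
Minute hand: 42 x 6 = 252 degrees
Difference: |81 - 252| = 171 degrees
The angle is 171 degrees

Final answer: 171 degrees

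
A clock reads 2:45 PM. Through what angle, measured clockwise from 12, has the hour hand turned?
The hour hand moves 30 degrees per hour and 0.5 degrees per minute.
At 2:45: (2) x 30 + 45 x 0.5 = 60 + 22.5 = 82.5 degrees

Final answer: 82.5 degrees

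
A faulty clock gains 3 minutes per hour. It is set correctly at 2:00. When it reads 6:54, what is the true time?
For every 60 true minutes, the faulty clock advances 63 minutes, so 1 faulty-clock minute corresponds to 60/63 true minutes.
From 2:00 to 6:54 on the faulty dial is 294 minutes.
True elapsed: 294 x 60/63 = 280 minutes = 4 hours and 40 minutes.
True time: 2:00 + 4 hours and 40 minutes = 6:40.

Final answer: 6:40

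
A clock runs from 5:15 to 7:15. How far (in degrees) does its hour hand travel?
The hour hand moves 0.5 degrees per minute.
Time elapsed: 7:15 - 5:15 = 120 minutes
Angular displacement: 120 x 0.5 = 60 degrees

Final answer: 60 degrees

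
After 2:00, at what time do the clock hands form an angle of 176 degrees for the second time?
At t minutes past 2:00, the hour hand is at 30 x 2 + 0.5t degrees and the minute hand is at 6t degrees.
The smaller angle between them is 176 degrees when |30H - 5.5t| = 176 or |30H - 5.5t| = 184.
With H = 2, solve 30 x 2 - 5.5t = +/- target for each target:
  t = (30 x 2 - 176) / 5.5 = -21.09 (outside (0, 60))
  t = (30 x 2 + 176) / 5.5 = 42.91
  t = (30 x 2 - 184) / 5.5 = -22.55 (outside (0, 60))
  t = (30 x 2 + 184) / 5.5 = 44.36
Valid solutions in (0, 60): {42.91, 44.36} minutes.
The second occurrence is t = 44.36 minutes.
The hands form a 176-degree angle at 44.36 minutes past 2:00.

Final answer: 44.36 minutes past 2:00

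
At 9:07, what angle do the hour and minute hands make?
Hour hand position: 9 x 30 + 7 x 0.5 = 273.5 degrees
Minute hand position: 7 x 6 = 42 degrees
Difference: |273.5 - 42| = 231.5 degrees
Since 231.5 > 180, the smaller angle is 360 - 231.5 = 128.5 degrees

Final answer: 128.5 degrees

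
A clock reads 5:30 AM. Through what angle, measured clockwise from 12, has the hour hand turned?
The hour hand moves 30 degrees per hour and 0.5 degrees per minute.
At 5:30: (5) x 30 + 30 x 0.5 = 150 + 15 = 165 degrees

Final answer: 165 degrees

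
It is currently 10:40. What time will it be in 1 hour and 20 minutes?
Starting time: 10:40
Adding 20 minutes to 40 minutes: 40 + 20 = 60 minutes = 1 hour
Adding 1 hour: 10 + 1 + 1 (carry) = 12
Final time: 12:00

Final answer: 12:00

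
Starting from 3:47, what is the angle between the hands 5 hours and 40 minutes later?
First find the time 5 hours and 40 minutes after 3:47.
Total minutes: 3 x 60 + 47 + 5 x 60 + 40 = 567.
567 mod 720 = 567 minutes = 9:27.
Now compute the angle at 9:27:
Hour hand: 9 x 30 + 27 x 0.5 = 283.5 degrees
Minute hand: 27 x 6 = 162 degrees
Difference: |283.5 - 162| = 121.5 degrees
The angle is 121.5 degrees

Final answer: 121.5 degrees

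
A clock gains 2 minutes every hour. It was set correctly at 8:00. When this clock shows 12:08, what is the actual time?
For every 60 true minutes, the faulty clock advances 62 minutes, so 1 faulty-clock minute corresponds to 60/62 true minutes.
From 8:00 to 12:08 on the faulty dial is 248 minutes.
True elapsed: 248 x 60/62 = 240 minutes = 4 hours.
True time: 8:00 + 4 hours = 12:00.

Final answer: 12:00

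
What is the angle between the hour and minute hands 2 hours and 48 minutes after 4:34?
First find the time 2 hours and 48 minutes after 4:34.
Total minutes: 4 x 60 + 34 + 2 x 60 + 48 = 442.
442 mod 720 = 442 minutes = 7:22.
Now compute the angle at 7:22:
Hour hand: 7 x 30 + 22 x 0.5 = 221 degrees
Minute hand: 22 x 6 = 132 degrees
Difference: |221 - 132| = 89 degrees
The angle is 89 degrees

Final answer: 89 degrees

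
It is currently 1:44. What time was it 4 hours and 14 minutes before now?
Starting time: 1:44 = 104 total minutes past 12:00
Subtracting: 4 hours and 14 minutes = 254 minutes
104 - 254 = -150 (negative, add 12 hours = 720) = 570 minutes
= 9 hours and 30 minutes past 12:00 = 9:30

Final answer: 9:30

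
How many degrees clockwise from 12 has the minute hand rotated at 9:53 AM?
The minute hand moves 6 degrees per minute.
At 9:53: 53 x 6 = 318 degrees

Final answer: 318 degrees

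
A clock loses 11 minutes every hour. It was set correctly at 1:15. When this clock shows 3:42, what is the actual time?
For every 60 true minutes, the faulty clock advances 49 minutes, so 1 faulty-clock minute corresponds to 60/49 true minutes.
From 1:15 to 3:42 on the faulty dial is 147 minutes.
True elapsed: 147 x 60/49 = 180 minutes = 3 hours.
True time: 1:15 + 3 hours = 4:15.

Final answer: 4:15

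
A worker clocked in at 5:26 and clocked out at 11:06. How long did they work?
From 5:26 to 11:06:
(11 x 60 + 6) - (5 x 60 + 26) = 666 - 326 = 340 minutes
= 5 hours and 40 minutes

Final answer: 5 hours and 40 minutes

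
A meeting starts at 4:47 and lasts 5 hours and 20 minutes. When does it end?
Starting time: 4:47
Adding 20 minutes to 47 minutes: 47 + 20 = 67 minutes = 1 hour and 7 minutes
Adding 5 hours: 4 + 5 + 1 (carry) = 10
Final time: 10:07

Final answer: 10:07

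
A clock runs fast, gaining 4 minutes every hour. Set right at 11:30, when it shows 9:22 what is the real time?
For every 60 true minutes, the faulty clock advances 64 minutes, so 1 faulty-clock minute corresponds to 60/64 true minutes.
From 11:30 to 9:22 on the faulty dial is 592 minutes.
True elapsed: 592 x 60/64 = 555 minutes = 9 hours and 15 minutes.
True time: 11:30 + 9 hours and 15 minutes = 8:45.

Final answer: 8:45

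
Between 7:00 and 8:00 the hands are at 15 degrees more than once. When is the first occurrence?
At t minutes past 7:00, the hour hand is at 30 x 7 + 0.5t degrees and the minute hand is at 6t degrees.
The smaller angle between them is 15 degrees when |30H - 5.5t| = 15 or |30H - 5.5t| = 345.
With H = 7, solve 30 x 7 - 5.5t = +/- target for each target:
  t = (30 x 7 - 15) / 5.5 = 35.45
  t = (30 x 7 + 15) / 5.5 = 40.91
  t = (30 x 7 - 345) / 5.5 = -24.55 (outside (0, 60))
  t = (30 x 7 + 345) / 5.5 = 100.91 (outside (0, 60))
Valid solutions in (0, 60): {35.45, 40.91} minutes.
The first occurrence is t = 35.45 minutes.
The hands form a 15-degree angle at 35.45 minutes past 7:00.

Final answer: 35.45 minutes past 7:00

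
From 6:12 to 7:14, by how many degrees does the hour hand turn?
The hour hand moves 0.5 degrees per minute.
Time elapsed: 7:14 - 6:12 = 62 minutes
Angular displacement: 62 x 0.5 = 31 degrees

Final answer: 31 degrees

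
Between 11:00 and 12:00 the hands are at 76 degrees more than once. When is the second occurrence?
At t minutes past 11:00, the hour hand is at 30 x 11 + 0.5t degrees and the minute hand is at 6t degrees.
The smaller angle between them is 76 degrees when |30H - 5.5t| = 76 or |30H - 5.5t| = 284.
With H = 11, solve 30 x 11 - 5.5t = +/- target for each target:
  t = (30 x 11 - 76) / 5.5 = 46.18
  t = (30 x 11 + 76) / 5.5 = 73.82 (outside (0, 60))
  t = (30 x 11 - 284) / 5.5 = 8.36
  t = (30 x 11 + 284) / 5.5 = 111.64 (outside (0, 60))
Valid solutions in (0, 60): {8.36, 46.18} minutes.
The second occurrence is t = 46.18 minutes.
The hands form a 76-degree angle at 46.18 minutes past 11:00.

Final answer: 46.18 minutes past 11:00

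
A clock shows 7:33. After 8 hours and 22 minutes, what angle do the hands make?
First find the time 8 hours and 22 minutes after 7:33.
Total minutes: 7 x 60 + 33 + 8 x 60 + 22 = 955.
955 mod 720 = 235 minutes = 3:55.
Now compute the angle at 3:55:
Hour hand: 3 x 30 + 55 x 0.5 = 117.5 degrees
Minute hand: 55 x 6 = 330 degrees
Difference: |117.5 - 330| = 212.5 degrees
Smaller angle: 360 - 212.5 = 147.5 degrees

Final answer: 147.5 degrees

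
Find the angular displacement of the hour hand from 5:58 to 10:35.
The hour hand moves 0.5 degrees per minute.
Time elapsed: 10:35 - 5:58 = 277 minutes
Angular displacement: 277 x 0.5 = 138.5 degrees

Final answer: 138.5 degrees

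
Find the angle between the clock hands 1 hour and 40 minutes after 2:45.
First find the time 1 hour and 40 minutes after 2:45.
Total minutes: 2 x 60 + 45 + 1 x 60 + 40 = 265.
265 mod 720 = 265 minutes = 4:25.
Now compute the angle at 4:25:
Hour hand: 4 x 30 + 25 x 0.5 = 132.5 degrees
Minute hand: 25 x 6 = 150 degrees
Difference: |132.5 - 150| = 17.5 degrees
The angle is 17.5 degrees

Final answer: 17.5 degrees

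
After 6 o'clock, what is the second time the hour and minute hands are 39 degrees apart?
At t minutes past 6:00, the hour hand is at 30 x 6 + 0.5t degrees and the minute hand is at 6t degrees.
The smaller angle between them is 39 degrees when |30H - 5.5t| = 39 or |30H - 5.5t| = 321.
With H = 6, solve 30 x 6 - 5.5t = +/- target for each target:
  t = (30 x 6 - 39) / 5.5 = 25.64
  t = (30 x 6 + 39) / 5.5 = 39.82
  t = (30 x 6 - 321) / 5.5 = -25.64 (outside (0, 60))
  t = (30 x 6 + 321) / 5.5 = 91.09 (outside (0, 60))
Valid solutions in (0, 60): {25.64, 39.82} minutes.
The second occurrence is t = 39.82 minutes.
The hands form a 39-degree angle at 39.82 minutes past 6:00.

Final answer: 39.82 minutes past 6:00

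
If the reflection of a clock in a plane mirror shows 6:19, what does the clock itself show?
Reflection across the vertical (12-6) axis maps a hand at angle A degrees to (360 - A) degrees, which sends a reading of T minutes past 12:00 to (720 - T) minutes past 12:00.
Mirror reads 6:19 = 379 minutes past 12:00.
Actual time: (720 - 379) mod 720 = 341 minutes = 5:41.

Final answer: 5:41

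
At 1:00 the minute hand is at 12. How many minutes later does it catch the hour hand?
The minute hand gains 5.5 degrees per minute on the hour hand.
At 1:00, the hour hand is at 30 degrees and the minute hand is at 0 degrees.
The gap is 30 degrees. Time to close: 30/5.5 = 60 x 1/11 = 5.45 minutes.
The hands overlap at 5.45 minutes past 1:00.

Final answer: 5.45 minutes past 1:00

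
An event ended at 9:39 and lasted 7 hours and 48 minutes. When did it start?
Starting time: 9:39 = 579 total minutes past 12:00
Subtracting: 7 hours and 48 minutes = 468 minutes
579 - 468 = 111 minutes
= 1 hour and 51 minutes past 12:00 = 1:51

Final answer: 1:51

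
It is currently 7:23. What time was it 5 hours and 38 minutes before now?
Starting time: 7:23 = 443 total minutes past 12:00
Subtracting: 5 hours and 38 minutes = 338 minutes
443 - 338 = 105 minutes
= 1 hour and 45 minutes past 12:00 = 1:45

Final answer: 1:45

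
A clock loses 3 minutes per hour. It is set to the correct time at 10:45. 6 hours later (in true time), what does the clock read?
For every 60 true minutes, the faulty clock advances 60 - 3 = 57 minutes.
True elapsed: 6 hours = 360 minutes.
Faulty clock advances: 360 x 57/60 = 342 minutes (drift: 18 minutes behind).
Shown time: 10:45 + 342 minutes = 4:27.

Final answer: 4:27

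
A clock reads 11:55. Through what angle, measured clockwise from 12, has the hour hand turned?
The hour hand moves 30 degrees per hour and 0.5 degrees per minute.
At 11:55: (11) x 30 + 55 x 0.5 = 330 + 27.5 = 357.5 degrees

Final answer: 357.5 degrees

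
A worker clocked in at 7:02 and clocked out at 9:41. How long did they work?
From 7:02 to 9:41:
(9 x 60 + 41) - (7 x 60 + 2) = 581 - 422 = 159 minutes
= 2 hours and 39 minutes

Final answer: 2 hours and 39 minutes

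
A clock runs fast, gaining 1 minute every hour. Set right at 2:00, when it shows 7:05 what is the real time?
For every 60 true minutes, the faulty clock advances 61 minutes, so 1 faulty-clock minute corresponds to 60/61 true minutes.
From 2:00 to 7:05 on the faulty dial is 305 minutes.
True elapsed: 305 x 60/61 = 300 minutes = 5 hours.
True time: 2:00 + 5 hours = 7:00.

Final answer: 7:00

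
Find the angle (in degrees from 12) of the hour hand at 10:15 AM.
The hour hand moves 30 degrees per hour and 0.5 degrees per minute.
At 10:15: (10) x 30 + 15 x 0.5 = 300 + 7.5 = 307.5 degrees

Final answer: 307.5 degrees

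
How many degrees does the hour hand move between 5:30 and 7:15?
The hour hand moves 0.5 degrees per minute.
Time elapsed: 7:15 - 5:30 = 105 minutes
Angular displacement: 105 x 0.5 = 52.5 degrees

Final answer: 52.5 degrees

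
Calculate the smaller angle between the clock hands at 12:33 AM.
Hour hand position: 0 x 30 + 33 x 0.5 = 16.5 degrees
Minute hand position: 33 x 6 = 198 degrees
Difference: |16.5 - 198| = 181.5 degrees
Since 181.5 > 180, the smaller angle is 360 - 181.5 = 178.5 degrees

Final answer: 178.5 degrees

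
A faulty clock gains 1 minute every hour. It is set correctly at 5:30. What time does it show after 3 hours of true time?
For every 60 true minutes, the faulty clock advances 60 + 1 = 61 minutes.
True elapsed: 3 hours = 180 minutes.
Faulty clock advances: 180 x 61/60 = 183 minutes (drift: 3 minutes ahead).
Shown time: 5:30 + 183 minutes = 8:33.

Final answer: 8:33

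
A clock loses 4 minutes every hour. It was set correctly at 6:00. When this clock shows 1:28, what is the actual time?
For every 60 true minutes, the faulty clock advances 56 minutes, so 1 faulty-clock minute corresponds to 60/56 true minutes.
From 6:00 to 1:28 on the faulty dial is 448 minutes.
True elapsed: 448 x 60/56 = 480 minutes = 8 hours.
True time: 6:00 + 8 hours = 2:00.

Final answer: 2:00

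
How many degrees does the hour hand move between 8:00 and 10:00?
The hour hand moves 0.5 degrees per minute.
Time elapsed: 10:00 - 8:00 = 120 minutes
Angular displacement: 120 x 0.5 = 60 degrees

Final answer: 60 degrees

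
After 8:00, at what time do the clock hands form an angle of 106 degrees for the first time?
At t minutes past 8:00, the hour hand is at 30 x 8 + 0.5t degrees and the minute hand is at 6t degrees.
The smaller angle between them is 106 degrees when |30H - 5.5t| = 106 or |30H - 5.5t| = 254.
With H = 8, solve 30 x 8 - 5.5t = +/- target for each target:
  t = (30 x 8 - 106) / 5.5 = 24.36
  t = (30 x 8 + 106) / 5.5 = 62.91 (outside (0, 60))
  t = (30 x 8 - 254) / 5.5 = -2.55 (outside (0, 60))
  t = (30 x 8 + 254) / 5.5 = 89.82 (outside (0, 60))
Valid solutions in (0, 60): {24.36} minutes.
The first occurrence is t = 24.36 minutes.
The hands form a 106-degree angle at 24.36 minutes past 8:00.

Final answer: 24.36 minutes past 8:00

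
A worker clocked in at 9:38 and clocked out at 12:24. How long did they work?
From 9:38 to 12:24:
(12 x 60 + 24) - (9 x 60 + 38) = 744 - 578 = 166 minutes
= 2 hours and 46 minutes

Final answer: 2 hours and 46 minutes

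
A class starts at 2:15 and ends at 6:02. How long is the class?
From 2:15 to 6:02:
(6 x 60 + 2) - (2 x 60 + 15) = 362 - 135 = 227 minutes
= 3 hours and 47 minutes

Final answer: 3 hours and 47 minutes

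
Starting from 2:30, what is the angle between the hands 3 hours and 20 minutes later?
First find the time 3 hours and 20 minutes after 2:30.
Total minutes: 2 x 60 + 30 + 3 x 60 + 20 = 350.
350 mod 720 = 350 minutes = 5:50.
Now compute the angle at 5:50:
Hour hand: 5 x 30 + 50 x 0.5 = 175 degrees
Minute hand: 50 x 6 = 300 degrees
Difference: |175 - 300| = 125 degrees
The angle is 125 degrees

Final answer: 125 degrees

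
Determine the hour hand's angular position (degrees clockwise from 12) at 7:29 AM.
The hour hand moves 30 degrees per hour and 0.5 degrees per minute.
At 7:29: (7) x 30 + 29 x 0.5 = 210 + 14.5 = 224.5 degrees

Final answer: 224.5 degrees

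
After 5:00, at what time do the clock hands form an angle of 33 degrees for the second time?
At t minutes past 5:00, the hour hand is at 30 x 5 + 0.5t degrees and the minute hand is at 6t degrees.
The smaller angle between them is 33 degrees when |30H - 5.5t| = 33 or |30H - 5.5t| = 327.
With H = 5, solve 30 x 5 - 5.5t = +/- target for each target:
  t = (30 x 5 - 33) / 5.5 = 21.27
  t = (30 x 5 + 33) / 5.5 = 33.27
  t = (30 x 5 - 327) / 5.5 = -32.18 (outside (0, 60))
  t = (30 x 5 + 327) / 5.5 = 86.73 (outside (0, 60))
Valid solutions in (0, 60): {21.27, 33.27} minutes.
The second occurrence is t = 33.27 minutes.
The hands form a 33-degree angle at 33.27 minutes past 5:00.

Final answer: 33.27 minutes past 5:00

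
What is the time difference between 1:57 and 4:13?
From 1:57 to 4:13:
(4 x 60 + 13) - (1 x 60 + 57) = 253 - 117 = 136 minutes
= 2 hours and 16 minutes

Final answer: 2 hours and 16 minutes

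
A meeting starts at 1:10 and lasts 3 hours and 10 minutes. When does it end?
Starting time: 1:10
Adding 10 minutes to 10 minutes: 10 + 10 = 20 minutes
Adding 3 hours: 1 + 3 = 4
Final time: 4:20

Final answer: 4:20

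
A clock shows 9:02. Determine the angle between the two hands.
Hour hand position: 9 x 30 + 2 x 0.5 = 271 degrees
Minute hand position: 2 x 6 = 12 degrees
Difference: |271 - 12| = 259 degrees
Since 259 > 180, the smaller angle is 360 - 259 = 101 degrees

Final answer: 101 degrees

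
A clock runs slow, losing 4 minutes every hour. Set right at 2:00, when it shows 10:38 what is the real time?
For every 60 true minutes, the faulty clock advances 56 minutes, so 1 faulty-clock minute corresponds to 60/56 true minutes.
From 2:00 to 10:38 on the faulty dial is 518 minutes.
True elapsed: 518 x 60/56 = 555 minutes = 9 hours and 15 minutes.
True time: 2:00 + 9 hours and 15 minutes = 11:15.

Final answer: 11:15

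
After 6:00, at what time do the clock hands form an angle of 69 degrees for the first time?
At t minutes past 6:00, the hour hand is at 30 x 6 + 0.5t degrees and the minute hand is at 6t degrees.
The smaller angle between them is 69 degrees when |30H - 5.5t| = 69 or |30H - 5.5t| = 291.
With H = 6, solve 30 x 6 - 5.5t = +/- target for each target:
  t = (30 x 6 - 69) / 5.5 = 20.18
  t = (30 x 6 + 69) / 5.5 = 45.27
  t = (30 x 6 - 291) / 5.5 = -20.18 (outside (0, 60))
  t = (30 x 6 + 291) / 5.5 = 85.64 (outside (0, 60))
Valid solutions in (0, 60): {20.18, 45.27} minutes.
The first occurrence is t = 20.18 minutes.
The hands form a 69-degree angle at 20.18 minutes past 6:00.

Final answer: 20.18 minutes past 6:00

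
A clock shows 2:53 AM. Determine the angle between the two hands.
Hour hand position: 2 x 30 + 53 x 0.5 = 86.5 degrees
Minute hand position: 53 x 6 = 318 degrees
Difference: |86.5 - 318| = 231.5 degrees
Since 231.5 > 180, the smaller angle is 360 - 231.5 = 128.5 degrees

Final answer: 128.5 degrees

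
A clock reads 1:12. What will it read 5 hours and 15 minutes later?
Starting time: 1:12
Adding 15 minutes to 12 minutes: 12 + 15 = 27 minutes
Adding 5 hours: 1 + 5 = 6
Final time: 6:27

Final answer: 6:27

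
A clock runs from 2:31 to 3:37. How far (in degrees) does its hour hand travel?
The hour hand moves 0.5 degrees per minute.
Time elapsed: 3:37 - 2:31 = 66 minutes
Angular displacement: 66 x 0.5 = 33 degrees

Final answer: 33 degrees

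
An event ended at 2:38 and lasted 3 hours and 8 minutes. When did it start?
Starting time: 2:38 = 158 total minutes past 12:00
Subtracting: 3 hours and 8 minutes = 188 minutes
158 - 188 = -30 (negative, add 12 hours = 720) = 690 minutes
= 11 hours and 30 minutes past 12:00 = 11:30

Final answer: 11:30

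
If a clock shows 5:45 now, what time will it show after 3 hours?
Starting time: 5:45
Adding 0 minutes to 45 minutes: 45 + 0 = 45 minutes
Adding 3 hours: 5 + 3 = 8
Final time: 8:45

Final answer: 8:45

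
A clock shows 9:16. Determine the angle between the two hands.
Hour hand position: 9 x 30 + 16 x 0.5 = 278 degrees
Minute hand position: 16 x 6 = 96 degrees
Difference: |278 - 96| = 182 degrees
Since 182 > 180, the smaller angle is 360 - 182 = 178 degrees

Final answer: 178 degrees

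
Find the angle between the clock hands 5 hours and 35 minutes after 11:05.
First find the time 5 hours and 35 minutes after 11:05.
Total minutes: 11 x 60 + 5 + 5 x 60 + 35 = 1000.
1000 mod 720 = 280 minutes = 4:40.
Now compute the angle at 4:40:
Hour hand: 4 x 30 + 40 x 0.5 = 140 degrees
Minute hand: 40 x 6 = 240 degrees
Difference: |140 - 240| = 100 degrees
The angle is 100 degrees

Final answer: 100 degrees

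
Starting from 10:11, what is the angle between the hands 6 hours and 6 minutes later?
First find the time 6 hours and 6 minutes after 10:11.
Total minutes: 10 x 60 + 11 + 6 x 60 + 6 = 977.
977 mod 720 = 257 minutes = 4:17.
Now compute the angle at 4:17:
Hour hand: 4 x 30 + 17 x 0.5 = 128.5 degrees
Minute hand: 17 x 6 = 102 degrees
Difference: |128.5 - 102| = 26.5 degrees
The angle is 26.5 degrees

Final answer: 26.5 degrees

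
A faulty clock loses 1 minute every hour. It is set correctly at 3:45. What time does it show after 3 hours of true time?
For every 60 true minutes, the faulty clock advances 60 - 1 = 59 minutes.
True elapsed: 3 hours = 180 minutes.
Faulty clock advances: 180 x 59/60 = 177 minutes (drift: 3 minutes behind).
Shown time: 3:45 + 177 minutes = 6:42.

Final answer: 6:42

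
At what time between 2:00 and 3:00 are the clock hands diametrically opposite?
For hands to be 180 degrees apart: |30H - 5.5t| = 180
With H = 2: t = (30 x 2 + 180)/5.5 = 43.64 or t = (30 x 2 - 180)/5.5 = -21.82
First valid solution (0 < t < 60): t = 43.64 minutes
The hands are opposite at 43.64 minutes past 2:00.

Final answer: 43.64 minutes past 2:00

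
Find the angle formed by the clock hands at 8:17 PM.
Hour hand position: 8 x 30 + 17 x 0.5 = 248.5 degrees
Minute hand position: 17 x 6 = 102 degrees
Difference: |248.5 - 102| = 146.5 degrees
The angle between the hands is 146.5 degrees

Final answer: 146.5 degrees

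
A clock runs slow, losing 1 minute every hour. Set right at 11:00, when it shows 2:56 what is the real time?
For every 60 true minutes, the faulty clock advances 59 minutes, so 1 faulty-clock minute corresponds to 60/59 true minutes.
From 11:00 to 2:56 on the faulty dial is 236 minutes.
True elapsed: 236 x 60/59 = 240 minutes = 4 hours.
True time: 11:00 + 4 hours = 3:00.

Final answer: 3:00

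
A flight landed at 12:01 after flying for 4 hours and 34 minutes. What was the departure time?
Starting time: 12:01 = 1 total minutes past 12:00
Subtracting: 4 hours and 34 minutes = 274 minutes
1 - 274 = -273 (negative, add 12 hours = 720) = 447 minutes
= 7 hours and 27 minutes past 12:00 = 7:27

Final answer: 7:27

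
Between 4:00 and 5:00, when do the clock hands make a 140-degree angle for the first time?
At t minutes past 4:00, the hour hand is at 30 x 4 + 0.5t degrees and the minute hand is at 6t degrees.
The smaller angle between them is 140 degrees when |30H - 5.5t| = 140 or |30H - 5.5t| = 220.
With H = 4, solve 30 x 4 - 5.5t = +/- target for each target:
  t = (30 x 4 - 140) / 5.5 = -3.64 (outside (0, 60))
  t = (30 x 4 + 140) / 5.5 = 47.27
  t = (30 x 4 - 220) / 5.5 = -18.18 (outside (0, 60))
  t = (30 x 4 + 220) / 5.5 = 61.82 (outside (0, 60))
Valid solutions in (0, 60): {47.27} minutes.
The first occurrence is t = 47.27 minutes.
The hands form a 140-degree angle at 47.27 minutes past 4:00.

Final answer: 47.27 minutes past 4:00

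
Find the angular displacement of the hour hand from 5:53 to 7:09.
The hour hand moves 0.5 degrees per minute.
Time elapsed: 7:09 - 5:53 = 76 minutes
Angular displacement: 76 x 0.5 = 38 degrees

Final answer: 38 degrees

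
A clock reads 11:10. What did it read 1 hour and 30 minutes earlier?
Starting time: 11:10 = 670 total minutes past 12:00
Subtracting: 1 hour and 30 minutes = 90 minutes
670 - 90 = 580 minutes
= 9 hours and 40 minutes past 12:00 = 9:40

Final answer: 9:40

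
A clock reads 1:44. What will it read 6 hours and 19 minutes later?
Starting time: 1:44
Adding 19 minutes to 44 minutes: 44 + 19 = 63 minutes = 1 hour and 3 minutes
Adding 6 hours: 1 + 6 + 1 (carry) = 8
Final time: 8:03

Final answer: 8:03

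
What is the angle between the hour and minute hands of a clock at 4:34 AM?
Hour hand position: 4 x 30 + 34 x 0.5 = 137 degrees
Minute hand position: 34 x 6 = 204 degrees
Difference: |137 - 204| = 67 degrees
The angle between the hands is 67 degrees

Final answer: 67 degrees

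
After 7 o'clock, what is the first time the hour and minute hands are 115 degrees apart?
At t minutes past 7:00, the hour hand is at 30 x 7 + 0.5t degrees and the minute hand is at 6t degrees.
The smaller angle between them is 115 degrees when |30H - 5.5t| = 115 or |30H - 5.5t| = 245.
With H = 7, solve 30 x 7 - 5.5t = +/- target for each target:
  t = (30 x 7 - 115) / 5.5 = 17.27
  t = (30 x 7 + 115) / 5.5 = 59.09
  t = (30 x 7 - 245) / 5.5 = -6.36 (outside (0, 60))
  t = (30 x 7 + 245) / 5.5 = 82.73 (outside (0, 60))
Valid solutions in (0, 60): {17.27, 59.09} minutes.
The first occurrence is t = 17.27 minutes.
The hands form a 115-degree angle at 17.27 minutes past 7:00.

Final answer: 17.27 minutes past 7:00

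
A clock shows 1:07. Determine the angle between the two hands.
Hour hand position: 1 x 30 + 7 x 0.5 = 33.5 degrees
Minute hand position: 7 x 6 = 42 degrees
Difference: |33.5 - 42| = 8.5 degrees
The angle between the hands is 8.5 degrees

Final answer: 8.5 degrees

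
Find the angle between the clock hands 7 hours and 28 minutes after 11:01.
First find the time 7 hours and 28 minutes after 11:01.
Total minutes: 11 x 60 + 1 + 7 x 60 + 28 = 1109.
1109 mod 720 = 389 minutes = 6:29.
Now compute the angle at 6:29:
Hour hand: 6 x 30 + 29 x 0.5 = 194.5 degrees
Minute hand: 29 x 6 = 174 degrees
Difference: |194.5 - 174| = 20.5 degrees
The angle is 20.5 degrees

Final answer: 20.5 degrees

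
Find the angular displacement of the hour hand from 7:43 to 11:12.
The hour hand moves 0.5 degrees per minute.
Time elapsed: 11:12 - 7:43 = 209 minutes
Angular displacement: 209 x 0.5 = 104.5 degrees

Final answer: 104.5 degrees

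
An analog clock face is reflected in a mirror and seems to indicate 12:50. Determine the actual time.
Reflection across the vertical (12-6) axis maps a hand at angle A degrees to (360 - A) degrees, which sends a reading of T minutes past 12:00 to (720 - T) minutes past 12:00.
Mirror reads 12:50 = 50 minutes past 12:00.
Actual time: (720 - 50) mod 720 = 670 minutes = 11:10.

Final answer: 11:10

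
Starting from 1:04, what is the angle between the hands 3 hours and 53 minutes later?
First find the time 3 hours and 53 minutes after 1:04.
Total minutes: 1 x 60 + 4 + 3 x 60 + 53 = 297.
297 mod 720 = 297 minutes = 4:57.
Now compute the angle at 4:57:
Hour hand: 4 x 30 + 57 x 0.5 = 148.5 degrees
Minute hand: 57 x 6 = 342 degrees
Difference: |148.5 - 342| = 193.5 degrees
Smaller angle: 360 - 193.5 = 166.5 degrees

Final answer: 166.5 degrees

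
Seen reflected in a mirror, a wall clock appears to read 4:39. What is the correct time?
Reflection across the vertical (12-6) axis maps a hand at angle A degrees to (360 - A) degrees, which sends a reading of T minutes past 12:00 to (720 - T) minutes past 12:00.
Mirror reads 4:39 = 279 minutes past 12:00.
Actual time: (720 - 279) mod 720 = 441 minutes = 7:21.

Final answer: 7:21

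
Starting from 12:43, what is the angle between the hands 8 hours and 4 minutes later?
First find the time 8 hours and 4 minutes after 12:43.
Total minutes: 12 x 60 + 43 + 8 x 60 + 4 = 1247.
1247 mod 720 = 527 minutes = 8:47.
Now compute the angle at 8:47:
Hour hand: 8 x 30 + 47 x 0.5 = 263.5 degrees
Minute hand: 47 x 6 = 282 degrees
Difference: |263.5 - 282| = 18.5 degrees
The angle is 18.5 degrees

Final answer: 18.5 degrees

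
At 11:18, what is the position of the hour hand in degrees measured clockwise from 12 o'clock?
The hour hand moves 30 degrees per hour and 0.5 degrees per minute.
At 11:18: (11) x 30 + 18 x 0.5 = 330 + 9 = 339 degrees

Final answer: 339 degrees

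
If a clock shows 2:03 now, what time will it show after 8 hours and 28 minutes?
Starting time: 2:03
Adding 28 minutes to 3 minutes: 3 + 28 = 31 minutes
Adding 8 hours: 2 + 8 = 10
Final time: 10:31

Final answer: 10:31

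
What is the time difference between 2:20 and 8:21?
From 2:20 to 8:21:
(8 x 60 + 21) - (2 x 60 + 20) = 501 - 140 = 361 minutes
= 6 hours and 1 minute

Final answer: 6 hours and 1 minute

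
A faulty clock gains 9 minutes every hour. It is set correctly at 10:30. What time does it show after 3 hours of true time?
For every 60 true minutes, the faulty clock advances 60 + 9 = 69 minutes.
True elapsed: 3 hours = 180 minutes.
Faulty clock advances: 180 x 69/60 = 207 minutes (drift: 27 minutes ahead).
Shown time: 10:30 + 207 minutes = 1:57.

Final answer: 1:57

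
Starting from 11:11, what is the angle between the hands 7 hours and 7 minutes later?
First find the time 7 hours and 7 minutes after 11:11.
Total minutes: 11 x 60 + 11 + 7 x 60 + 7 = 1098.
1098 mod 720 = 378 minutes = 6:18.
Now compute the angle at 6:18:
Hour hand: 6 x 30 + 18 x 0.5 = 189 degrees
Minute hand: 18 x 6 = 108 degrees
Difference: |189 - 108| = 81 degrees
The angle is 81 degrees

Final answer: 81 degrees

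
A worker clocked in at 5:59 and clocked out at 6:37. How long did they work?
From 5:59 to 6:37:
(6 x 60 + 37) - (5 x 60 + 59) = 397 - 359 = 38 minutes
= 38 minutes

Final answer: 38 minutes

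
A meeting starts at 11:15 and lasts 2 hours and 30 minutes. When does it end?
Starting time: 11:15
Adding 30 minutes to 15 minutes: 15 + 30 = 45 minutes
Adding 2 hours: 11 + 2 = 13 - 12 = 1
Final time: 1:45

Final answer: 1:45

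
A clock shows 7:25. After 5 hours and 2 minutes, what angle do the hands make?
First find the time 5 hours and 2 minutes after 7:25.
Total minutes: 7 x 60 + 25 + 5 x 60 + 2 = 747.
747 mod 720 = 27 minutes = 12:27.
Now compute the angle at 12:27:
Hour hand: 0 x 30 + 27 x 0.5 = 13.5 degrees
Minute hand: 27 x 6 = 162 degrees
Difference: |13.5 - 162| = 148.5 degrees
The angle is 148.5 degrees

Final answer: 148.5 degrees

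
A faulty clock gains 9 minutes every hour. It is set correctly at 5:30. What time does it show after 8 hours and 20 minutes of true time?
For every 60 true minutes, the faulty clock advances 60 + 9 = 69 minutes.
True elapsed: 8 hours and 20 minutes = 500 minutes.
Faulty clock advances: 500 x 69/60 = 575 minutes (drift: 75 minutes ahead).
Shown time: 5:30 + 575 minutes = 3:05.

Final answer: 3:05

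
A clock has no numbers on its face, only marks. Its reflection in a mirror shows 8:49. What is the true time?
Reflection across the vertical (12-6) axis maps a hand at angle A degrees to (360 - A) degrees, which sends a reading of T minutes past 12:00 to (720 - T) minutes past 12:00.
Mirror reads 8:49 = 529 minutes past 12:00.
Actual time: (720 - 529) mod 720 = 191 minutes = 3:11.

Final answer: 3:11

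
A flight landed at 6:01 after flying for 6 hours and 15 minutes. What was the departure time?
Starting time: 6:01 = 361 total minutes past 12:00
Subtracting: 6 hours and 15 minutes = 375 minutes
361 - 375 = -14 (negative, add 12 hours = 720) = 706 minutes
= 11 hours and 46 minutes past 12:00 = 11:46

Final answer: 11:46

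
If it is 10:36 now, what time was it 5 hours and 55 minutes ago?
Starting time: 10:36 = 636 total minutes past 12:00
Subtracting: 5 hours and 55 minutes = 355 minutes
636 - 355 = 281 minutes
= 4 hours and 41 minutes past 12:00 = 4:41

Final answer: 4:41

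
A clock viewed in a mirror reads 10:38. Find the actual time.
Reflection across the vertical (12-6) axis maps a hand at angle A degrees to (360 - A) degrees, which sends a reading of T minutes past 12:00 to (720 - T) minutes past 12:00.
Mirror reads 10:38 = 638 minutes past 12:00.
Actual time: (720 - 638) mod 720 = 82 minutes = 1:22.

Final answer: 1:22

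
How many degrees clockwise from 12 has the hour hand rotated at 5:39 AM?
The hour hand moves 30 degrees per hour and 0.5 degrees per minute.
At 5:39: (5) x 30 + 39 x 0.5 = 150 + 19.5 = 169.5 degrees

Final answer: 169.5 degrees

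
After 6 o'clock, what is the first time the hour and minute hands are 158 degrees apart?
At t minutes past 6:00, the hour hand is at 30 x 6 + 0.5t degrees and the minute hand is at 6t degrees.
The smaller angle between them is 158 degrees when |30H - 5.5t| = 158 or |30H - 5.5t| = 202.
With H = 6, solve 30 x 6 - 5.5t = +/- target for each target:
  t = (30 x 6 - 158) / 5.5 = 4
  t = (30 x 6 + 158) / 5.5 = 61.45 (outside (0, 60))
  t = (30 x 6 - 202) / 5.5 = -4 (outside (0, 60))
  t = (30 x 6 + 202) / 5.5 = 69.45 (outside (0, 60))
Valid solutions in (0, 60): {4} minutes.
The first occurrence is t = 4 minutes.
The hands form a 158-degree angle at 4 minutes past 6:00.

Final answer: 4 minutes past 6:00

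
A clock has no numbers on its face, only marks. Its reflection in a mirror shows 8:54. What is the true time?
Reflection across the vertical (12-6) axis maps a hand at angle A degrees to (360 - A) degrees, which sends a reading of T minutes past 12:00 to (720 - T) minutes past 12:00.
Mirror reads 8:54 = 534 minutes past 12:00.
Actual time: (720 - 534) mod 720 = 186 minutes = 3:06.

Final answer: 3:06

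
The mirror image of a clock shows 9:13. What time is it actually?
Reflection across the vertical (12-6) axis maps a hand at angle A degrees to (360 - A) degrees, which sends a reading of T minutes past 12:00 to (720 - T) minutes past 12:00.
Mirror reads 9:13 = 553 minutes past 12:00.
Actual time: (720 - 553) mod 720 = 167 minutes = 2:47.

Final answer: 2:47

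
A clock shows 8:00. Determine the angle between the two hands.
Hour hand position: 8 x 30 + 0 x 0.5 = 240 degrees
Minute hand position: 0 x 6 = 0 degrees
Difference: |240 - 0| = 240 degrees
Since 240 > 180, the smaller angle is 360 - 240 = 120 degrees

Final answer: 120 degrees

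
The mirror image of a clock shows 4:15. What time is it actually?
Reflection across the vertical (12-6) axis maps a hand at angle A degrees to (360 - A) degrees, which sends a reading of T minutes past 12:00 to (720 - T) minutes past 12:00.
Mirror reads 4:15 = 255 minutes past 12:00.
Actual time: (720 - 255) mod 720 = 465 minutes = 7:45.

Final answer: 7:45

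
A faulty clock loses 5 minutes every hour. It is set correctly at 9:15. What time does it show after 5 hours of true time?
For every 60 true minutes, the faulty clock advances 60 - 5 = 55 minutes.
True elapsed: 5 hours = 300 minutes.
Faulty clock advances: 300 x 55/60 = 275 minutes (drift: 25 minutes behind).
Shown time: 9:15 + 275 minutes = 1:50.

Final answer: 1:50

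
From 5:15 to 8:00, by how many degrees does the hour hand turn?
The hour hand moves 0.5 degrees per minute.
Time elapsed: 8:00 - 5:15 = 165 minutes
Angular displacement: 165 x 0.5 = 82.5 degrees

Final answer: 82.5 degrees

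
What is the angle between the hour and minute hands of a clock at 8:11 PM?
Hour hand position: 8 x 30 + 11 x 0.5 = 245.5 degrees
Minute hand position: 11 x 6 = 66 degrees
Difference: |245.5 - 66| = 179.5 degrees
The angle between the hands is 179.5 degrees

Final answer: 179.5 degrees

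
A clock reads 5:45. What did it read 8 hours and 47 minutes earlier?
Starting time: 5:45 = 345 total minutes past 12:00
Subtracting: 8 hours and 47 minutes = 527 minutes
345 - 527 = -182 (negative, add 12 hours = 720) = 538 minutes
= 8 hours and 58 minutes past 12:00 = 8:58

Final answer: 8:58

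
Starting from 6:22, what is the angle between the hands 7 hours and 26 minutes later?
First find the time 7 hours and 26 minutes after 6:22.
Total minutes: 6 x 60 + 22 + 7 x 60 + 26 = 828.
828 mod 720 = 108 minutes = 1:48.
Now compute the angle at 1:48:
Hour hand: 1 x 30 + 48 x 0.5 = 54 degrees
Minute hand: 48 x 6 = 288 degrees
Difference: |54 - 288| = 234 degrees
Smaller angle: 360 - 234 = 126 degrees

Final answer: 126 degrees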